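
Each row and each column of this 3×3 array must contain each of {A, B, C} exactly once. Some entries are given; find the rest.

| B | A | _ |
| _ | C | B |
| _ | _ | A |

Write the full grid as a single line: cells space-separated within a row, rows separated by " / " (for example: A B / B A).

B A C / A C B / C B A

(r1,c3) = C
(r2,c1) = A
(r3,c1) = C
(r3,c2) = B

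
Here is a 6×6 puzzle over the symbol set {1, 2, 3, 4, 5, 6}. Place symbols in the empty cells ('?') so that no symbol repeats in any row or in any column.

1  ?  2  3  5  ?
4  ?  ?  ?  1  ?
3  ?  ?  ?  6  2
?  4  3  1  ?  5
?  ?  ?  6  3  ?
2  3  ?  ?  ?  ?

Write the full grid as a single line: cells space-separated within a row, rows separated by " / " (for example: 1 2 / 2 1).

1 6 2 3 5 4 / 4 5 6 2 1 3 / 3 1 5 4 6 2 / 6 4 3 1 2 5 / 5 2 4 6 3 1 / 2 3 1 5 4 6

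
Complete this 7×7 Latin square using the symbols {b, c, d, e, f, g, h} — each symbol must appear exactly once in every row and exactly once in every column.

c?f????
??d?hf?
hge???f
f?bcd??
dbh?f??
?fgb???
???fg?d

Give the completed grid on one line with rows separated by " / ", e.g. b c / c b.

(r3,c4): row 3 has {e,f,g,h}; column 4 has {b,c,f}, so it must be d.
(r6,c1): row 6 has {b,f,g}; column 1 has {c,d,f,h}, so it must be e.
(r6,c5): row 6 has {b,e,f,g}; column 5 has {d,f,g,h}, so it must be c.
(r6,c7): row 6 has {b,c,e,f,g}; column 7 has {d,f}, so it must be h.
(r7,c1): row 7 has {d,f,g}; column 1 has {c,d,e,f,h}, so it must be b.
(r7,c3): row 7 has {b,d,f,g}; column 3 has {b,d,e,f,g,h}, so it must be c.
(r2,c1): row 2 has {d,f,h}; column 1 has {b,c,d,e,f,h}, so it must be g.
(r2,c4): row 2 has {d,f,g,h}; column 4 has {b,c,d,f}, so it must be e.
(r3,c5): row 3 has {d,e,f,g,h}; column 5 has {c,d,f,g,h}, so it must be b.
(r3,c6): row 3 has {b,d,e,f,g,h}; column 6 has {f}, so it must be c.
(r5,c4): row 5 has {b,d,f,h}; column 4 has {b,c,d,e,f}, so it must be g.
(r5,c6): row 5 has {b,d,f,g,h}; column 6 has {c,f}, so it must be e.
(r5,c7): row 5 has {b,d,e,f,g,h}; column 7 has {d,f,h}, so it must be c.
(r6,c6): row 6 has {b,c,e,f,g,h}; column 6 has {c,e,f}, so it must be d.
(r7,c6): row 7 has {b,c,d,f,g}; column 6 has {c,d,e,f}, so it must be h.
(r1,c4): row 1 has {c,f}; column 4 has {b,c,d,e,f,g}, so it must be h.
(r1,c5): row 1 has {c,f,h}; column 5 has {b,c,d,f,g,h}, so it must be e.
(r2,c2): row 2 has {d,e,f,g,h}; column 2 has {b,f,g}, so it must be c.
(r2,c7): row 2 has {c,d,e,f,g,h}; column 7 has {c,d,f,h}, so it must be b.
(r4,c6): row 4 has {b,c,d,f}; column 6 has {c,d,e,f,h}, so it must be g.
(r4,c7): row 4 has {b,c,d,f,g}; column 7 has {b,c,d,f,h}, so it must be e.
(r7,c2): row 7 has {b,c,d,f,g,h}; column 2 has {b,c,f,g}, so it must be e.
(r1,c2): row 1 has {c,e,f,h}; column 2 has {b,c,e,f,g}, so it must be d.
(r1,c6): row 1 has {c,d,e,f,h}; column 6 has {c,d,e,f,g,h}, so it must be b.
(r1,c7): row 1 has {b,c,d,e,f,h}; column 7 has {b,c,d,e,f,h}, so it must be g.
(r4,c2): row 4 has {b,c,d,e,f,g}; column 2 has {b,c,d,e,f,g}, so it must be h.

c d f h e b g / g c d e h f b / h g e d b c f / f h b c d g e / d b h g f e c / e f g b c d h / b e c f g h d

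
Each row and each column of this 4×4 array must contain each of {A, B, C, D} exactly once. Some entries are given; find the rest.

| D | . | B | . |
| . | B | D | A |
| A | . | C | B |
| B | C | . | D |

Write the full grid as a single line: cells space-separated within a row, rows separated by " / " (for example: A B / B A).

D A B C / C B D A / A D C B / B C A D

(r1,c2) = A
(r1,c4) = C
(r2,c1) = C
(r3,c2) = D
(r4,c3) = A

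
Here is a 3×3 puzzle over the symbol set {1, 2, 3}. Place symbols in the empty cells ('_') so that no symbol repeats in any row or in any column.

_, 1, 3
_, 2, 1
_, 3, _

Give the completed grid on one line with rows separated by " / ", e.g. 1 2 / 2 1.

(r1,c1) = 2
(r2,c1) = 3
(r3,c1) = 1
(r3,c3) = 2

2 1 3 / 3 2 1 / 1 3 2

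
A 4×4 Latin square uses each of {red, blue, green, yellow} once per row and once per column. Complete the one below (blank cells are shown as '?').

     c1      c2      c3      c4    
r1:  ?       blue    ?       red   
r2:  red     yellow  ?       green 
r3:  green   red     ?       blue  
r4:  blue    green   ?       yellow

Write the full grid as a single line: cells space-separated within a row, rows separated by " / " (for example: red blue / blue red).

yellow blue green red / red yellow blue green / green red yellow blue / blue green red yellow

(r1,c1) = yellow
(r1,c3) = green
(r2,c3) = blue
(r3,c3) = yellow
(r4,c3) = red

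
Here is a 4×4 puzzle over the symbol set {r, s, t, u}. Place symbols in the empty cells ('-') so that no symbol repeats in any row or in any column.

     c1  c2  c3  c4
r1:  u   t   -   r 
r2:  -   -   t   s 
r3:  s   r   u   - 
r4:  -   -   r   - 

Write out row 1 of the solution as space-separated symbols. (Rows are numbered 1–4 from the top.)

Cell (r1,c3): row 1 has {r,t,u}; column 3 has {r,t,u} → s.

u t s r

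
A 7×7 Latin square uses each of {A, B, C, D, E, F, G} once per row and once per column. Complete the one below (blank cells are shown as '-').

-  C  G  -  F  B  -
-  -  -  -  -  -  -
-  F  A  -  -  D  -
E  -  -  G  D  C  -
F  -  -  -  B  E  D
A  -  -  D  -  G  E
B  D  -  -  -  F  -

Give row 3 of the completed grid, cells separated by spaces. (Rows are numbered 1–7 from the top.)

G F A B E D C

(r1,c1): row 1 has {B,C,F,G}; column 1 has {A,B,E,F}, so it must be D.
(r1,c7): row 1 has {B,C,D,F,G}; column 7 has {D,E}, so it must be A.
(r2,c6): row 2 is empty so far; column 6 has {B,C,D,E,F,G}, so it must be A.
(r5,c3): row 5 has {B,D,E,F}; column 3 has {A,G}, so it must be C.
(r5,c4): row 5 has {B,C,D,E,F}; column 4 has {D,G}, so it must be A.
(r6,c2): row 6 has {A,D,E,G}; column 2 has {C,D,F}, so it must be B.
(r6,c3): row 6 has {A,B,D,E,G}; column 3 has {A,C,G}, so it must be F.
(r6,c5): row 6 has {A,B,D,E,F,G}; column 5 has {B,D,F}, so it must be C.
(r7,c3): row 7 has {B,D,F}; column 3 has {A,C,F,G}, so it must be E.
(r7,c4): row 7 has {B,D,E,F}; column 4 has {A,D,G}, so it must be C.
(r7,c7): row 7 has {B,C,D,E,F}; column 7 has {A,D,E}, so it must be G.
(r1,c4): row 1 has {A,B,C,D,F,G}; column 4 has {A,C,D,G}, so it must be E.
(r3,c4): row 3 has {A,D,F}; column 4 has {A,C,D,E,G}, so it must be B.
(r3,c7): row 3 has {A,B,D,F}; column 7 has {A,D,E,G}, so it must be C.
(r4,c2): row 4 has {C,D,E,G}; column 2 has {B,C,D,F}, so it must be A.
(r4,c3): row 4 has {A,C,D,E,G}; column 3 has {A,C,E,F,G}, so it must be B.
(r4,c7): row 4 has {A,B,C,D,E,G}; column 7 has {A,C,D,E,G}, so it must be F.
(r5,c2): row 5 has {A,B,C,D,E,F}; column 2 has {A,B,C,D,F}, so it must be G.
(r7,c5): row 7 has {B,C,D,E,F,G}; column 5 has {B,C,D,F}, so it must be A.
(r2,c2): row 2 has {A}; column 2 has {A,B,C,D,F,G}, so it must be E.
(r2,c3): row 2 has {A,E}; column 3 has {A,B,C,E,F,G}, so it must be D.
(r2,c4): row 2 has {A,D,E}; column 4 has {A,B,C,D,E,G}, so it must be F.
(r2,c5): row 2 has {A,D,E,F}; column 5 has {A,B,C,D,F}, so it must be G.
(r2,c7): row 2 has {A,D,E,F,G}; column 7 has {A,C,D,E,F,G}, so it must be B.
(r3,c1): row 3 has {A,B,C,D,F}; column 1 has {A,B,D,E,F}, so it must be G.
(r3,c5): row 3 has {A,B,C,D,F,G}; column 5 has {A,B,C,D,F,G}, so it must be E.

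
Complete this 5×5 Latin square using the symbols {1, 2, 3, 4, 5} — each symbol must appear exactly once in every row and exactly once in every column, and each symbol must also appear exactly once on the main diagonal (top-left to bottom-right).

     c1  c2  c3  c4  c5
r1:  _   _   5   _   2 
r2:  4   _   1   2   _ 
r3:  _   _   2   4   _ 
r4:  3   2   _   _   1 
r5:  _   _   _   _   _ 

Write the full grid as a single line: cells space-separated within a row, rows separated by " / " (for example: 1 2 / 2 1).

1 4 5 3 2 / 4 3 1 2 5 / 5 1 2 4 3 / 3 2 4 5 1 / 2 5 3 1 4

(r1,c1): row 1 has {2,5}; column 1 has {3,4}; the diagonal has {2}, so it must be 1.
(r1,c4): row 1 has {1,2,5}; column 4 has {2,4}, so it must be 3.
(r3,c1): row 3 has {2,4}; column 1 has {1,3,4}, so it must be 5.
(r3,c5): row 3 has {2,4,5}; column 5 has {1,2}, so it must be 3.
(r4,c3): row 4 has {1,2,3}; column 3 has {1,2,5}, so it must be 4.
(r4,c4): row 4 has {1,2,3,4}; column 4 has {2,3,4}; the diagonal has {1,2}, so it must be 5.
(r5,c1): row 5 is empty so far; column 1 has {1,3,4,5}, so it must be 2.
(r5,c3): row 5 has {2}; column 3 has {1,2,4,5}, so it must be 3.
(r5,c4): row 5 has {2,3}; column 4 has {2,3,4,5}, so it must be 1.
(r5,c5): row 5 has {1,2,3}; column 5 has {1,2,3}; the diagonal has {1,2,5}, so it must be 4.
(r1,c2): row 1 has {1,2,3,5}; column 2 has {2}, so it must be 4.
(r2,c2): row 2 has {1,2,4}; column 2 has {2,4}; the diagonal has {1,2,4,5}, so it must be 3.
(r2,c5): row 2 has {1,2,3,4}; column 5 has {1,2,3,4}, so it must be 5.
(r3,c2): row 3 has {2,3,4,5}; column 2 has {2,3,4}, so it must be 1.
(r5,c2): row 5 has {1,2,3,4}; column 2 has {1,2,3,4}, so it must be 5.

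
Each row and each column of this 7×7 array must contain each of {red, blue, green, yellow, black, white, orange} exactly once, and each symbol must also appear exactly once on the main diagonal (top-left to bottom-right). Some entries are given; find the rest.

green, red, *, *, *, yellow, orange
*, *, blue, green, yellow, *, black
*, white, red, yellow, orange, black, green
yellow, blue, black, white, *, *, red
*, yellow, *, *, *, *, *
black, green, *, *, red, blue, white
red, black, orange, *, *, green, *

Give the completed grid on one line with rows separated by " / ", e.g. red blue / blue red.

green red white black blue yellow orange / white orange blue green yellow red black / blue white red yellow orange black green / yellow blue black white green orange red / orange yellow green red black white blue / black green yellow orange red blue white / red black orange blue white green yellow

(r1,c3) = white
(r2,c2) = orange
(r3,c1) = blue
(r4,c5) = green
(r4,c6) = orange
(r5,c3) = green
(r5,c5) = black
(r5,c7) = blue
(r6,c3) = yellow
(r6,c4) = orange
(r7,c4) = blue
(r7,c5) = white
(r7,c7) = yellow
(r1,c4) = black
(r1,c5) = blue
(r2,c1) = white
(r2,c6) = red
(r5,c1) = orange
(r5,c4) = red
(r5,c6) = white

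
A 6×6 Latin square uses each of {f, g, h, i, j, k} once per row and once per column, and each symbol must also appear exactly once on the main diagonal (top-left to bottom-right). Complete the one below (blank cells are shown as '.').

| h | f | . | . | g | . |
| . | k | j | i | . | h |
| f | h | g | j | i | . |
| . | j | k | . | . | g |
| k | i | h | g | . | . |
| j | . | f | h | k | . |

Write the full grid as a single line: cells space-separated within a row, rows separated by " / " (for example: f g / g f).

h f i k g j / g k j i f h / f h g j i k / i j k f h g / k i h g j f / j g f h k i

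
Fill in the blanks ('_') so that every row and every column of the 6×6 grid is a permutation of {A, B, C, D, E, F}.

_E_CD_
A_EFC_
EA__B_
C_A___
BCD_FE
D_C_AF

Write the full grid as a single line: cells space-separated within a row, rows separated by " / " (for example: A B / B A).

(r1,c1) = F
(r1,c3) = B
(r1,c6) = A
(r3,c3) = F
(r3,c4) = D
(r3,c6) = C
(r4,c5) = E
(r5,c4) = A
(r6,c2) = B
(r6,c4) = E
(r2,c2) = D
(r2,c6) = B
(r4,c2) = F
(r4,c4) = B
(r4,c6) = D

F E B C D A / A D E F C B / E A F D B C / C F A B E D / B C D A F E / D B C E A F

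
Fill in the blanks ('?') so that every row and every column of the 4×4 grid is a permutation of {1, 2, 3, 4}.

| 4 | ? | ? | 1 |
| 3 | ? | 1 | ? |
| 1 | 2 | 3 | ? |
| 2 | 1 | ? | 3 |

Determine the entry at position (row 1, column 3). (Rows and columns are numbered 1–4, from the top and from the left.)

(r1,c2) = 3
(r1,c3) = 2

2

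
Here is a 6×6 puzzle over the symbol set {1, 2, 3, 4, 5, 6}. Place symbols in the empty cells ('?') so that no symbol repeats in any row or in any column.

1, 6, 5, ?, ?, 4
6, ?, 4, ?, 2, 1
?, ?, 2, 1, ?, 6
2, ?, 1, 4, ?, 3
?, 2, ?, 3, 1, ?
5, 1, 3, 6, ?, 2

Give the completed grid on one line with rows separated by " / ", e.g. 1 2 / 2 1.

1 6 5 2 3 4 / 6 3 4 5 2 1 / 3 4 2 1 5 6 / 2 5 1 4 6 3 / 4 2 6 3 1 5 / 5 1 3 6 4 2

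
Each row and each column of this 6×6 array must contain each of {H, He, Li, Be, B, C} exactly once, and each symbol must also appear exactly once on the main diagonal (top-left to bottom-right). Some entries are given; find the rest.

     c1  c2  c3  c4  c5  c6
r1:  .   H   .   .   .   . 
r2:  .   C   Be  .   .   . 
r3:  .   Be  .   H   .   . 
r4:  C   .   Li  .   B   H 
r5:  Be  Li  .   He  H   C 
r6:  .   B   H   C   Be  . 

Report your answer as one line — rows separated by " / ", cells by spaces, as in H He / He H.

row 4 has {H,Li,B,C}; column 2 has {H,Li,Be,B,C} — only He is left for (r4,c2).
row 4 has {H,He,Li,B,C}; column 4 has {H,He,C}; the diagonal has {H,C} — only Be is left for (r4,c4).
row 5 has {H,He,Li,Be,C}; column 3 has {H,Li,Be} — only B is left for (r5,c3).
row 3 has {H,Be}; column 3 has {H,Li,Be,B}; the diagonal has {H,Be,C} — only He is left for (r3,c3).
row 6 has {H,Be,B,C}; column 6 has {H,C}; the diagonal has {H,He,Be,C} — only Li is left for (r6,c6).
row 1 has {H}; column 1 has {Be,C}; the diagonal has {H,He,Li,Be,C} — only B is left for (r1,c1).
row 1 has {H,B}; column 3 has {H,He,Li,Be,B} — only C is left for (r1,c3).
row 1 has {H,B,C}; column 4 has {H,He,Be,C} — only Li is left for (r1,c4).
row 1 has {H,Li,B,C}; column 5 has {H,Be,B} — only He is left for (r1,c5).
row 1 has {H,He,Li,B,C}; column 6 has {H,Li,C} — only Be is left for (r1,c6).
row 2 has {Be,C}; column 4 has {H,He,Li,Be,C} — only B is left for (r2,c4).
row 2 has {Be,B,C}; column 5 has {H,He,Be,B} — only Li is left for (r2,c5).
row 2 has {Li,Be,B,C}; column 6 has {H,Li,Be,C} — only He is left for (r2,c6).
row 3 has {H,He,Be}; column 1 has {Be,B,C} — only Li is left for (r3,c1).
row 3 has {H,He,Li,Be}; column 5 has {H,He,Li,Be,B} — only C is left for (r3,c5).
row 3 has {H,He,Li,Be,C}; column 6 has {H,He,Li,Be,C} — only B is left for (r3,c6).
row 6 has {H,Li,Be,B,C}; column 1 has {Li,Be,B,C} — only He is left for (r6,c1).
row 2 has {He,Li,Be,B,C}; column 1 has {He,Li,Be,B,C} — only H is left for (r2,c1).

B H C Li He Be / H C Be B Li He / Li Be He H C B / C He Li Be B H / Be Li B He H C / He B H C Be Li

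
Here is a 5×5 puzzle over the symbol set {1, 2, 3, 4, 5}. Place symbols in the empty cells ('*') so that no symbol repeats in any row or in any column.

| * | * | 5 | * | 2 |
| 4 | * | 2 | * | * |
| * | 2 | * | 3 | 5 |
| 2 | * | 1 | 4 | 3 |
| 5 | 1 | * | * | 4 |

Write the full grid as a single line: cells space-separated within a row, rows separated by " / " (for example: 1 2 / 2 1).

3 4 5 1 2 / 4 3 2 5 1 / 1 2 4 3 5 / 2 5 1 4 3 / 5 1 3 2 4

At row 1, column 4: row 1 has {2,5}; column 4 has {3,4}; that leaves 1.
At row 2, column 4: row 2 has {2,4}; column 4 has {1,3,4}; that leaves 5.
At row 2, column 5: row 2 has {2,4,5}; column 5 has {2,3,4,5}; that leaves 1.
At row 3, column 1: row 3 has {2,3,5}; column 1 has {2,4,5}; that leaves 1.
At row 3, column 3: row 3 has {1,2,3,5}; column 3 has {1,2,5}; that leaves 4.
At row 4, column 2: row 4 has {1,2,3,4}; column 2 has {1,2}; that leaves 5.
At row 5, column 3: row 5 has {1,4,5}; column 3 has {1,2,4,5}; that leaves 3.
At row 5, column 4: row 5 has {1,3,4,5}; column 4 has {1,3,4,5}; that leaves 2.
At row 1, column 1: row 1 has {1,2,5}; column 1 has {1,2,4,5}; that leaves 3.
At row 1, column 2: row 1 has {1,2,3,5}; column 2 has {1,2,5}; that leaves 4.
At row 2, column 2: row 2 has {1,2,4,5}; column 2 has {1,2,4,5}; that leaves 3.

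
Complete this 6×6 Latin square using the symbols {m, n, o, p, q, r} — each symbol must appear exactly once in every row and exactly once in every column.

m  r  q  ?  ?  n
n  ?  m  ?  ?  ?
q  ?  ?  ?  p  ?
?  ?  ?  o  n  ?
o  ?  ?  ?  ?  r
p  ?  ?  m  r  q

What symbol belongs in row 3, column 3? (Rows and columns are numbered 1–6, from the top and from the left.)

(r1,c4): row 1 has {m,n,q,r}; column 4 has {m,o}, so it must be p.
(r1,c5): row 1 has {m,n,p,q,r}; column 5 has {n,p,r}, so it must be o.
(r2,c5): row 2 has {m,n}; column 5 has {n,o,p,r}, so it must be q.
(r4,c1): row 4 has {n,o}; column 1 has {m,n,o,p,q}, so it must be r.
(r4,c3): row 4 has {n,o,r}; column 3 has {m,q}, so it must be p.
(r4,c6): row 4 has {n,o,p,r}; column 6 has {n,q,r}, so it must be m.
(r5,c3): row 5 has {o,r}; column 3 has {m,p,q}, so it must be n.
(r5,c4): row 5 has {n,o,r}; column 4 has {m,o,p}, so it must be q.
(r5,c5): row 5 has {n,o,q,r}; column 5 has {n,o,p,q,r}, so it must be m.
(r6,c3): row 6 has {m,p,q,r}; column 3 has {m,n,p,q}, so it must be o.
(r2,c4): row 2 has {m,n,q}; column 4 has {m,o,p,q}, so it must be r.
(r3,c3): row 3 has {p,q}; column 3 has {m,n,o,p,q}, so it must be r.

r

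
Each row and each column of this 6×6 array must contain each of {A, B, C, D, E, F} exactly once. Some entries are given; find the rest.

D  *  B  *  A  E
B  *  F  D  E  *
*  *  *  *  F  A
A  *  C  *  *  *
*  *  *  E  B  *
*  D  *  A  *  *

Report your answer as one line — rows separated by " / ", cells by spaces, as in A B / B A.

(r2,c6): row 2 has {B,D,E,F}; column 6 has {A,E}, so it must be C.
(r4,c5): row 4 has {A,C}; column 5 has {A,B,E,F}, so it must be D.
(r6,c3): row 6 has {A,D}; column 3 has {B,C,F}, so it must be E.
(r6,c5): row 6 has {A,D,E}; column 5 has {A,B,D,E,F}, so it must be C.
(r2,c2): row 2 has {B,C,D,E,F}; column 2 has {D}, so it must be A.
(r3,c3): row 3 has {A,F}; column 3 has {B,C,E,F}, so it must be D.
(r5,c3): row 5 has {B,E}; column 3 has {B,C,D,E,F}, so it must be A.
(r6,c1): row 6 has {A,C,D,E}; column 1 has {A,B,D}, so it must be F.
(r6,c6): row 6 has {A,C,D,E,F}; column 6 has {A,C,E}, so it must be B.
(r4,c6): row 4 has {A,C,D}; column 6 has {A,B,C,E}, so it must be F.
(r5,c1): row 5 has {A,B,E}; column 1 has {A,B,D,F}, so it must be C.
(r5,c2): row 5 has {A,B,C,E}; column 2 has {A,D}, so it must be F.
(r5,c6): row 5 has {A,B,C,E,F}; column 6 has {A,B,C,E,F}, so it must be D.
(r1,c2): row 1 has {A,B,D,E}; column 2 has {A,D,F}, so it must be C.
(r1,c4): row 1 has {A,B,C,D,E}; column 4 has {A,D,E}, so it must be F.
(r3,c1): row 3 has {A,D,F}; column 1 has {A,B,C,D,F}, so it must be E.
(r3,c2): row 3 has {A,D,E,F}; column 2 has {A,C,D,F}, so it must be B.
(r3,c4): row 3 has {A,B,D,E,F}; column 4 has {A,D,E,F}, so it must be C.
(r4,c2): row 4 has {A,C,D,F}; column 2 has {A,B,C,D,F}, so it must be E.
(r4,c4): row 4 has {A,C,D,E,F}; column 4 has {A,C,D,E,F}, so it must be B.

D C B F A E / B A F D E C / E B D C F A / A E C B D F / C F A E B D / F D E A C B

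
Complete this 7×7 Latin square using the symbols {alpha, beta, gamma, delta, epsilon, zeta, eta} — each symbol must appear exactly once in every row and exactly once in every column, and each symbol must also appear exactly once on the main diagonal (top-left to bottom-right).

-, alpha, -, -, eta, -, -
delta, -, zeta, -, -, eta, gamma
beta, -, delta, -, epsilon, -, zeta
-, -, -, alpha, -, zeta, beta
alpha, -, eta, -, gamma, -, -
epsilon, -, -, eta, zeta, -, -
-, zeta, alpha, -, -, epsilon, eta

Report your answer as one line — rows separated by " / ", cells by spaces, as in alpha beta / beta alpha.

(r1,c1): row 1 has {alpha,eta}; column 1 has {alpha,beta,delta,epsilon}; the diagonal has {alpha,gamma,delta,eta}, so it must be zeta.
(r3,c4): row 3 has {beta,delta,epsilon,zeta}; column 4 has {alpha,eta}, so it must be gamma.
(r3,c6): row 3 has {beta,gamma,delta,epsilon,zeta}; column 6 has {epsilon,zeta,eta}, so it must be alpha.
(r4,c5): row 4 has {alpha,beta,zeta}; column 5 has {gamma,epsilon,zeta,eta}, so it must be delta.
(r6,c6): row 6 has {epsilon,zeta,eta}; column 6 has {alpha,epsilon,zeta,eta}; the diagonal has {alpha,gamma,delta,zeta,eta}, so it must be beta.
(r7,c1): row 7 has {alpha,epsilon,zeta,eta}; column 1 has {alpha,beta,delta,epsilon,zeta}, so it must be gamma.
(r7,c5): row 7 has {alpha,gamma,epsilon,zeta,eta}; column 5 has {gamma,delta,epsilon,zeta,eta}, so it must be beta.
(r2,c2): row 2 has {gamma,delta,zeta,eta}; column 2 has {alpha,zeta}; the diagonal has {alpha,beta,gamma,delta,zeta,eta}, so it must be epsilon.
(r2,c4): row 2 has {gamma,delta,epsilon,zeta,eta}; column 4 has {alpha,gamma,eta}, so it must be beta.
(r2,c5): row 2 has {beta,gamma,delta,epsilon,zeta,eta}; column 5 has {beta,gamma,delta,epsilon,zeta,eta}, so it must be alpha.
(r3,c2): row 3 has {alpha,beta,gamma,delta,epsilon,zeta}; column 2 has {alpha,epsilon,zeta}, so it must be eta.
(r4,c1): row 4 has {alpha,beta,delta,zeta}; column 1 has {alpha,beta,gamma,delta,epsilon,zeta}, so it must be eta.
(r4,c2): row 4 has {alpha,beta,delta,zeta,eta}; column 2 has {alpha,epsilon,zeta,eta}, so it must be gamma.
(r4,c3): row 4 has {alpha,beta,gamma,delta,zeta,eta}; column 3 has {alpha,delta,zeta,eta}, so it must be epsilon.
(r5,c6): row 5 has {alpha,gamma,eta}; column 6 has {alpha,beta,epsilon,zeta,eta}, so it must be delta.
(r5,c7): row 5 has {alpha,gamma,delta,eta}; column 7 has {beta,gamma,zeta,eta}, so it must be epsilon.
(r6,c2): row 6 has {beta,epsilon,zeta,eta}; column 2 has {alpha,gamma,epsilon,zeta,eta}, so it must be delta.
(r6,c3): row 6 has {beta,delta,epsilon,zeta,eta}; column 3 has {alpha,delta,epsilon,zeta,eta}, so it must be gamma.
(r6,c7): row 6 has {beta,gamma,delta,epsilon,zeta,eta}; column 7 has {beta,gamma,epsilon,zeta,eta}, so it must be alpha.
(r7,c4): row 7 has {alpha,beta,gamma,epsilon,zeta,eta}; column 4 has {alpha,beta,gamma,eta}, so it must be delta.
(r1,c3): row 1 has {alpha,zeta,eta}; column 3 has {alpha,gamma,delta,epsilon,zeta,eta}, so it must be beta.
(r1,c4): row 1 has {alpha,beta,zeta,eta}; column 4 has {alpha,beta,gamma,delta,eta}, so it must be epsilon.
(r1,c6): row 1 has {alpha,beta,epsilon,zeta,eta}; column 6 has {alpha,beta,delta,epsilon,zeta,eta}, so it must be gamma.
(r1,c7): row 1 has {alpha,beta,gamma,epsilon,zeta,eta}; column 7 has {alpha,beta,gamma,epsilon,zeta,eta}, so it must be delta.
(r5,c2): row 5 has {alpha,gamma,delta,epsilon,eta}; column 2 has {alpha,gamma,delta,epsilon,zeta,eta}, so it must be beta.
(r5,c4): row 5 has {alpha,beta,gamma,delta,epsilon,eta}; column 4 has {alpha,beta,gamma,delta,epsilon,eta}, so it must be zeta.

zeta alpha beta epsilon eta gamma delta / delta epsilon zeta beta alpha eta gamma / beta eta delta gamma epsilon alpha zeta / eta gamma epsilon alpha delta zeta beta / alpha beta eta zeta gamma delta epsilon / epsilon delta gamma eta zeta beta alpha / gamma zeta alpha delta beta epsilon eta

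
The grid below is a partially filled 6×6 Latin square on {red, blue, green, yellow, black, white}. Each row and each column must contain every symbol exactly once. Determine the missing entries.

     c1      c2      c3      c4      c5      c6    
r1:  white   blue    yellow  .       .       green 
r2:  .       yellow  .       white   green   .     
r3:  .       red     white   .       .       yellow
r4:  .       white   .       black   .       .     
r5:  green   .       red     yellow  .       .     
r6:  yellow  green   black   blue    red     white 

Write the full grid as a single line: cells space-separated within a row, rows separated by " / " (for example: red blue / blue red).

white blue yellow red black green / red yellow blue white green black / black red white green blue yellow / blue white green black yellow red / green black red yellow white blue / yellow green black blue red white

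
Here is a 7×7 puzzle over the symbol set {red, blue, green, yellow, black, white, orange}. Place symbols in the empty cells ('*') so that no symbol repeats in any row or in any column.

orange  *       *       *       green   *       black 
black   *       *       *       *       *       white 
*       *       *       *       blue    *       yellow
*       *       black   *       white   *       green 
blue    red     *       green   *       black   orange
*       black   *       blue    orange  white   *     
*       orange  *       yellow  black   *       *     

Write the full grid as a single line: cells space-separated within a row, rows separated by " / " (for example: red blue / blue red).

orange yellow red white green blue black / black green blue orange red yellow white / red white orange black blue green yellow / yellow blue black red white orange green / blue red white green yellow black orange / green black yellow blue orange white red / white orange green yellow black red blue

Cell (r5,c5): row 5 has {red,blue,green,black,orange}; column 5 has {blue,green,black,white,orange} → yellow.
Cell (r6,c7): row 6 has {blue,black,white,orange}; column 7 has {green,yellow,black,white,orange} → red.
Cell (r7,c7): row 7 has {yellow,black,orange}; column 7 has {red,green,yellow,black,white,orange} → blue.
Cell (r2,c5): row 2 has {black,white}; column 5 has {blue,green,yellow,black,white,orange} → red.
Cell (r5,c3): row 5 has {red,blue,green,yellow,black,orange}; column 3 has {black} → white.
Cell (r2,c4): row 2 has {red,black,white}; column 4 has {blue,green,yellow} → orange.
Cell (r4,c4): row 4 has {green,black,white}; column 4 has {blue,green,yellow,orange} → red.
Cell (r1,c4): row 1 has {green,black,orange}; column 4 has {red,blue,green,yellow,orange} → white.
Cell (r3,c4): row 3 has {blue,yellow}; column 4 has {red,blue,green,yellow,white,orange} → black.
Cell (r4,c1): row 4 has {red,green,black,white}; column 1 has {blue,black,orange} → yellow.
Cell (r4,c2): row 4 has {red,green,yellow,black,white}; column 2 has {red,black,orange} → blue.
Cell (r4,c6): row 4 has {red,blue,green,yellow,black,white}; column 6 has {black,white} → orange.
Cell (r6,c1): row 6 has {red,blue,black,white,orange}; column 1 has {blue,yellow,black,orange} → green.
Cell (r6,c3): row 6 has {red,blue,green,black,white,orange}; column 3 has {black,white} → yellow.
Cell (r1,c2): row 1 has {green,black,white,orange}; column 2 has {red,blue,black,orange} → yellow.
Cell (r2,c2): row 2 has {red,black,white,orange}; column 2 has {red,blue,yellow,black,orange} → green.
Cell (r2,c3): row 2 has {red,green,black,white,orange}; column 3 has {yellow,black,white} → blue.
Cell (r2,c6): row 2 has {red,blue,green,black,white,orange}; column 6 has {black,white,orange} → yellow.
Cell (r3,c2): row 3 has {blue,yellow,black}; column 2 has {red,blue,green,yellow,black,orange} → white.
Cell (r1,c3): row 1 has {green,yellow,black,white,orange}; column 3 has {blue,yellow,black,white} → red.
Cell (r1,c6): row 1 has {red,green,yellow,black,white,orange}; column 6 has {yellow,black,white,orange} → blue.
Cell (r3,c1): row 3 has {blue,yellow,black,white}; column 1 has {blue,green,yellow,black,orange} → red.
Cell (r3,c6): row 3 has {red,blue,yellow,black,white}; column 6 has {blue,yellow,black,white,orange} → green.
Cell (r7,c1): row 7 has {blue,yellow,black,orange}; column 1 has {red,blue,green,yellow,black,orange} → white.
Cell (r7,c3): row 7 has {blue,yellow,black,white,orange}; column 3 has {red,blue,yellow,black,white} → green.
Cell (r7,c6): row 7 has {blue,green,yellow,black,white,orange}; column 6 has {blue,green,yellow,black,white,orange} → red.
Cell (r3,c3): row 3 has {red,blue,green,yellow,black,white}; column 3 has {red,blue,green,yellow,black,white} → orange.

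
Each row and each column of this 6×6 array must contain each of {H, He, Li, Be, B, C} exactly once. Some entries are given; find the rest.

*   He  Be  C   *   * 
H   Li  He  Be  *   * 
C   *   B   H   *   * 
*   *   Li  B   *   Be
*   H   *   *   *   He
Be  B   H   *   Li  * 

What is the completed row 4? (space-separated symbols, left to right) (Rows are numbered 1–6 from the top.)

(r3,c2) = Be
(r3,c5) = He
(r3,c6) = Li
(r4,c1) = He
(r4,c2) = C
(r4,c5) = H

He C Li B H Be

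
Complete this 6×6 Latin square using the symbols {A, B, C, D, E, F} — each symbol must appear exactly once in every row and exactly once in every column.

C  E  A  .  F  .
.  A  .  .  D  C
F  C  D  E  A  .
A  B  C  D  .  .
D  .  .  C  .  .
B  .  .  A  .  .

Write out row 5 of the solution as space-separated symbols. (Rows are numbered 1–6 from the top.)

row 1 has {A,C,E,F}; column 4 has {A,C,D,E} — only B is left for (r1,c4).
row 1 has {A,B,C,E,F}; column 6 has {C} — only D is left for (r1,c6).
row 2 has {A,C,D}; column 1 has {A,B,C,D,F} — only E is left for (r2,c1).
row 2 has {A,C,D,E}; column 4 has {A,B,C,D,E} — only F is left for (r2,c4).
row 3 has {A,C,D,E,F}; column 6 has {C,D} — only B is left for (r3,c6).
row 4 has {A,B,C,D}; column 5 has {A,D,F} — only E is left for (r4,c5).
row 4 has {A,B,C,D,E}; column 6 has {B,C,D} — only F is left for (r4,c6).
row 5 has {C,D}; column 2 has {A,B,C,E} — only F is left for (r5,c2).
row 5 has {C,D,F}; column 5 has {A,D,E,F} — only B is left for (r5,c5).
row 6 has {A,B}; column 2 has {A,B,C,E,F} — only D is left for (r6,c2).
row 6 has {A,B,D}; column 5 has {A,B,D,E,F} — only C is left for (r6,c5).
row 6 has {A,B,C,D}; column 6 has {B,C,D,F} — only E is left for (r6,c6).
row 2 has {A,C,D,E,F}; column 3 has {A,C,D} — only B is left for (r2,c3).
row 5 has {B,C,D,F}; column 3 has {A,B,C,D} — only E is left for (r5,c3).
row 5 has {B,C,D,E,F}; column 6 has {B,C,D,E,F} — only A is left for (r5,c6).

D F E C B A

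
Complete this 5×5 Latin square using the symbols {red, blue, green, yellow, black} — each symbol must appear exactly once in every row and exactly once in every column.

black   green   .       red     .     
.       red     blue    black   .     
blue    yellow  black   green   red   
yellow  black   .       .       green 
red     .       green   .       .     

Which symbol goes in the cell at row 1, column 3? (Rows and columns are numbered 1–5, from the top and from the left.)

yellow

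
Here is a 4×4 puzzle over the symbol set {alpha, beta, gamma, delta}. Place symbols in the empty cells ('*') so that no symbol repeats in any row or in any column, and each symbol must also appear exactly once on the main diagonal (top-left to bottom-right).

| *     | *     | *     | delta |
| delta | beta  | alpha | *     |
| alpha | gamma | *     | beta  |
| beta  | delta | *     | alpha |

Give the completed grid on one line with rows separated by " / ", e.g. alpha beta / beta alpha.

gamma alpha beta delta / delta beta alpha gamma / alpha gamma delta beta / beta delta gamma alpha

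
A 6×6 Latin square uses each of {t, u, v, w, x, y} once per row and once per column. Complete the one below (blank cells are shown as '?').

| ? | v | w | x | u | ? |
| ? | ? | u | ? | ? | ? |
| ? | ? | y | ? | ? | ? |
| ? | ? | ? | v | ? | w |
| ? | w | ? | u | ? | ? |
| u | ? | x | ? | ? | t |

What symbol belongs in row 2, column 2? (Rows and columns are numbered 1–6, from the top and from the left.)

t

(r1,c6) = y
(r4,c3) = t
(r5,c3) = v
(r5,c6) = x
(r6,c2) = y
(r6,c4) = w
(r6,c5) = v
(r1,c1) = t
(r2,c6) = v
(r3,c4) = t
(r3,c6) = u
(r5,c1) = y
(r5,c5) = t
(r2,c4) = y
(r3,c2) = x
(r3,c5) = w
(r4,c1) = x
(r4,c2) = u
(r4,c5) = y
(r2,c1) = w
(r2,c2) = t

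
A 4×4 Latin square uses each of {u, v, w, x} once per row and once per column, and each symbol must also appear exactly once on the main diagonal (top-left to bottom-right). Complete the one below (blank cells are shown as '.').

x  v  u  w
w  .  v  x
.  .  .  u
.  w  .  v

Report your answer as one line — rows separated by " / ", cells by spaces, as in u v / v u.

At row 2, column 2: row 2 has {v,w,x}; column 2 has {v,w}; the diagonal has {v,x}; that leaves u.
At row 3, column 1: row 3 has {u}; column 1 has {w,x}; that leaves v.
At row 3, column 2: row 3 has {u,v}; column 2 has {u,v,w}; that leaves x.
At row 3, column 3: row 3 has {u,v,x}; column 3 has {u,v}; the diagonal has {u,v,x}; that leaves w.
At row 4, column 1: row 4 has {v,w}; column 1 has {v,w,x}; that leaves u.
At row 4, column 3: row 4 has {u,v,w}; column 3 has {u,v,w}; that leaves x.

x v u w / w u v x / v x w u / u w x v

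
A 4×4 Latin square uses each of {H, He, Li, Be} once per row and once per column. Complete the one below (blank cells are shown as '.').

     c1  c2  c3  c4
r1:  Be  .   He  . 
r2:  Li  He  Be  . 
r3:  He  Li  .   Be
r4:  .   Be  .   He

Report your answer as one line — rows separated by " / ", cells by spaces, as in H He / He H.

(r1,c2) = H
(r1,c4) = Li
(r2,c4) = H
(r3,c3) = H
(r4,c1) = H
(r4,c3) = Li

Be H He Li / Li He Be H / He Li H Be / H Be Li He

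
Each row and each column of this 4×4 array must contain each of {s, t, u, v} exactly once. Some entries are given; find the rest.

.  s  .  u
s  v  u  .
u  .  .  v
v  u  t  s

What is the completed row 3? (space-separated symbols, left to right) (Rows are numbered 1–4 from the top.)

(r1,c1) = t
(r1,c3) = v
(r2,c4) = t
(r3,c2) = t
(r3,c3) = s

u t s v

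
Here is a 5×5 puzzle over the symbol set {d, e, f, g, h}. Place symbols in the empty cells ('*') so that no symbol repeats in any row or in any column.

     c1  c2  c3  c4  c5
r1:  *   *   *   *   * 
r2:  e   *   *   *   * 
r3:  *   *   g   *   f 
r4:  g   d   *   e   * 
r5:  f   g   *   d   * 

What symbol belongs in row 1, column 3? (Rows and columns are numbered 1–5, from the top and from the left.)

At row 3, column 4: row 3 has {f,g}; column 4 has {d,e}; that leaves h.
At row 4, column 5: row 4 has {d,e,g}; column 5 has {f}; that leaves h.
At row 5, column 5: row 5 has {d,f,g}; column 5 has {f,h}; that leaves e.
At row 3, column 1: row 3 has {f,g,h}; column 1 has {e,f,g}; that leaves d.
At row 3, column 2: row 3 has {d,f,g,h}; column 2 has {d,g}; that leaves e.
At row 4, column 3: row 4 has {d,e,g,h}; column 3 has {g}; that leaves f.
At row 5, column 3: row 5 has {d,e,f,g}; column 3 has {f,g}; that leaves h.
At row 1, column 1: row 1 is empty so far; column 1 has {d,e,f,g}; that leaves h.
At row 1, column 2: row 1 has {h}; column 2 has {d,e,g}; that leaves f.
At row 1, column 4: row 1 has {f,h}; column 4 has {d,e,h}; that leaves g.
At row 1, column 5: row 1 has {f,g,h}; column 5 has {e,f,h}; that leaves d.
At row 2, column 2: row 2 has {e}; column 2 has {d,e,f,g}; that leaves h.
At row 2, column 3: row 2 has {e,h}; column 3 has {f,g,h}; that leaves d.
At row 2, column 4: row 2 has {d,e,h}; column 4 has {d,e,g,h}; that leaves f.
At row 2, column 5: row 2 has {d,e,f,h}; column 5 has {d,e,f,h}; that leaves g.
At row 1, column 3: row 1 has {d,f,g,h}; column 3 has {d,f,g,h}; that leaves e.

e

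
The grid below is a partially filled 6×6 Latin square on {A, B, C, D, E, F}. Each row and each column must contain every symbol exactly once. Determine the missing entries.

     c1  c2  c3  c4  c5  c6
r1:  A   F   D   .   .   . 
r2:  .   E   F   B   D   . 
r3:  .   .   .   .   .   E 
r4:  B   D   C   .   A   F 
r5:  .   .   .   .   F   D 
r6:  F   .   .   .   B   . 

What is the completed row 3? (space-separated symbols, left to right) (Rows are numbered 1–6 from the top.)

D B A F C E

Cell (r2,c1): row 2 has {B,D,E,F}; column 1 has {A,B,F} → C.
Cell (r2,c6): row 2 has {B,C,D,E,F}; column 6 has {D,E,F} → A.
Cell (r3,c1): row 3 has {E}; column 1 has {A,B,C,F} → D.
Cell (r3,c5): row 3 has {D,E}; column 5 has {A,B,D,F} → C.
Cell (r4,c4): row 4 has {A,B,C,D,F}; column 4 has {B} → E.
Cell (r5,c1): row 5 has {D,F}; column 1 has {A,B,C,D,F} → E.
Cell (r6,c6): row 6 has {B,F}; column 6 has {A,D,E,F} → C.
Cell (r1,c4): row 1 has {A,D,F}; column 4 has {B,E} → C.
Cell (r1,c5): row 1 has {A,C,D,F}; column 5 has {A,B,C,D,F} → E.
Cell (r1,c6): row 1 has {A,C,D,E,F}; column 6 has {A,C,D,E,F} → B.
Cell (r5,c4): row 5 has {D,E,F}; column 4 has {B,C,E} → A.
Cell (r6,c2): row 6 has {B,C,F}; column 2 has {D,E,F} → A.
Cell (r6,c3): row 6 has {A,B,C,F}; column 3 has {C,D,F} → E.
Cell (r6,c4): row 6 has {A,B,C,E,F}; column 4 has {A,B,C,E} → D.
Cell (r3,c2): row 3 has {C,D,E}; column 2 has {A,D,E,F} → B.
Cell (r3,c3): row 3 has {B,C,D,E}; column 3 has {C,D,E,F} → A.
Cell (r3,c4): row 3 has {A,B,C,D,E}; column 4 has {A,B,C,D,E} → F.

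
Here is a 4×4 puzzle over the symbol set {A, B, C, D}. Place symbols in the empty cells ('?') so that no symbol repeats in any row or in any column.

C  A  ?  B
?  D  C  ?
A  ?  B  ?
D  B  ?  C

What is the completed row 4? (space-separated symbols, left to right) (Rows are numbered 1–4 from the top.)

(r1,c3) = D
(r2,c1) = B
(r2,c4) = A
(r3,c2) = C
(r3,c4) = D
(r4,c3) = A

D B A C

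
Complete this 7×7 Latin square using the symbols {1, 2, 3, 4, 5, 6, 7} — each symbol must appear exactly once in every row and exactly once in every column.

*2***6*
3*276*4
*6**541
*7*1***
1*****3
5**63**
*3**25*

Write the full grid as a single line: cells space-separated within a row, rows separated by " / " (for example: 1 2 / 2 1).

4 2 7 3 1 6 5 / 3 5 2 7 6 1 4 / 7 6 3 2 5 4 1 / 2 7 5 1 4 3 6 / 1 4 6 5 7 2 3 / 5 1 4 6 3 7 2 / 6 3 1 4 2 5 7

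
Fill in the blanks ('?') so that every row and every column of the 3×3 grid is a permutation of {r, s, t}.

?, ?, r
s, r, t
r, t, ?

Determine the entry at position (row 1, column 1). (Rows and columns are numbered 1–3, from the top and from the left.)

t

Cell (r1,c1): row 1 has {r}; column 1 has {r,s} → t.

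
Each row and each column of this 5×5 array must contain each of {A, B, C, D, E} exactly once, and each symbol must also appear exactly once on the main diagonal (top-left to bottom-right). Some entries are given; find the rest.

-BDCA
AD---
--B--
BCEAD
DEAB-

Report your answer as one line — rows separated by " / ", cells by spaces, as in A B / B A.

E B D C A / A D C E B / C A B D E / B C E A D / D E A B C

(r1,c1) = E
(r2,c3) = C
(r2,c4) = E
(r2,c5) = B
(r3,c1) = C
(r3,c2) = A
(r3,c4) = D
(r3,c5) = E
(r5,c5) = C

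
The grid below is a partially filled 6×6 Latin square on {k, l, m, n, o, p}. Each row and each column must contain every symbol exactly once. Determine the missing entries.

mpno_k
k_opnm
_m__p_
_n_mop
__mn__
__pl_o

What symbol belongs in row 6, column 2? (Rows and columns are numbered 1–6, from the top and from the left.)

(r1,c5) = l
(r2,c2) = l
(r3,c4) = k
(r4,c1) = l
(r4,c3) = k
(r5,c5) = k
(r5,c6) = l
(r6,c1) = n
(r6,c2) = k

k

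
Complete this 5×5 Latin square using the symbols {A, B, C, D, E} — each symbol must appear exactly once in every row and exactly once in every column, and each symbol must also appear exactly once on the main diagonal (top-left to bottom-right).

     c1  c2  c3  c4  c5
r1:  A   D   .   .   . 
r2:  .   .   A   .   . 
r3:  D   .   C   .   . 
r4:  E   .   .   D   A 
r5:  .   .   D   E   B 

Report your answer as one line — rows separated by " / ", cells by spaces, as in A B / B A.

(r2,c2) = E
(r3,c5) = E
(r4,c3) = B
(r5,c1) = C
(r5,c2) = A
(r1,c3) = E
(r1,c5) = C
(r2,c1) = B
(r2,c4) = C
(r2,c5) = D
(r3,c2) = B
(r3,c4) = A
(r4,c2) = C
(r1,c4) = B

A D E B C / B E A C D / D B C A E / E C B D A / C A D E B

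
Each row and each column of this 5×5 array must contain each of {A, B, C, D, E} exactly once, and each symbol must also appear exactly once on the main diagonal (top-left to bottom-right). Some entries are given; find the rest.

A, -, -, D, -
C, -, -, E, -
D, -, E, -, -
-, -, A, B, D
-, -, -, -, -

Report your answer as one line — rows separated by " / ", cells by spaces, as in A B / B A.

(r2,c2): row 2 has {C,E}; column 2 is empty so far; the diagonal has {A,B,E}, so it must be D.
(r2,c3): row 2 has {C,D,E}; column 3 has {A,E}, so it must be B.
(r2,c5): row 2 has {B,C,D,E}; column 5 has {D}, so it must be A.
(r4,c1): row 4 has {A,B,D}; column 1 has {A,C,D}, so it must be E.
(r4,c2): row 4 has {A,B,D,E}; column 2 has {D}, so it must be C.
(r5,c1): row 5 is empty so far; column 1 has {A,C,D,E}, so it must be B.
(r5,c5): row 5 has {B}; column 5 has {A,D}; the diagonal has {A,B,D,E}, so it must be C.
(r1,c3): row 1 has {A,D}; column 3 has {A,B,E}, so it must be C.
(r3,c5): row 3 has {D,E}; column 5 has {A,C,D}, so it must be B.
(r5,c3): row 5 has {B,C}; column 3 has {A,B,C,E}, so it must be D.
(r5,c4): row 5 has {B,C,D}; column 4 has {B,D,E}, so it must be A.
(r1,c5): row 1 has {A,C,D}; column 5 has {A,B,C,D}, so it must be E.
(r3,c2): row 3 has {B,D,E}; column 2 has {C,D}, so it must be A.
(r3,c4): row 3 has {A,B,D,E}; column 4 has {A,B,D,E}, so it must be C.
(r5,c2): row 5 has {A,B,C,D}; column 2 has {A,C,D}, so it must be E.
(r1,c2): row 1 has {A,C,D,E}; column 2 has {A,C,D,E}, so it must be B.

A B C D E / C D B E A / D A E C B / E C A B D / B E D A C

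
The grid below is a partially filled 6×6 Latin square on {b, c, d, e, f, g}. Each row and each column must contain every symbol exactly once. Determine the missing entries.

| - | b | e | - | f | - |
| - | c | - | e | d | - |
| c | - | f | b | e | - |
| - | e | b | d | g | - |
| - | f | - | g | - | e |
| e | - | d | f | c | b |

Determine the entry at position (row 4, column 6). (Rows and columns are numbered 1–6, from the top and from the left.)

c

(r1,c4): row 1 has {b,e,f}; column 4 has {b,d,e,f,g}, so it must be c.
(r2,c3): row 2 has {c,d,e}; column 3 has {b,d,e,f}, so it must be g.
(r2,c6): row 2 has {c,d,e,g}; column 6 has {b,e}, so it must be f.
(r4,c1): row 4 has {b,d,e,g}; column 1 has {c,e}, so it must be f.
(r4,c6): row 4 has {b,d,e,f,g}; column 6 has {b,e,f}, so it must be c.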